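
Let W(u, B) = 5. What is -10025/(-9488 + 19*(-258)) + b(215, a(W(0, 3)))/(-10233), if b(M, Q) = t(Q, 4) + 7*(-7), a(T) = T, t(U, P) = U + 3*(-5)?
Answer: 20686967/29450574 ≈ 0.70243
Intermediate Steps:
t(U, P) = -15 + U (t(U, P) = U - 15 = -15 + U)
b(M, Q) = -64 + Q (b(M, Q) = (-15 + Q) + 7*(-7) = (-15 + Q) - 49 = -64 + Q)
-10025/(-9488 + 19*(-258)) + b(215, a(W(0, 3)))/(-10233) = -10025/(-9488 + 19*(-258)) + (-64 + 5)/(-10233) = -10025/(-9488 - 4902) - 59*(-1/10233) = -10025/(-14390) + 59/10233 = -10025*(-1/14390) + 59/10233 = 2005/2878 + 59/10233 = 20686967/29450574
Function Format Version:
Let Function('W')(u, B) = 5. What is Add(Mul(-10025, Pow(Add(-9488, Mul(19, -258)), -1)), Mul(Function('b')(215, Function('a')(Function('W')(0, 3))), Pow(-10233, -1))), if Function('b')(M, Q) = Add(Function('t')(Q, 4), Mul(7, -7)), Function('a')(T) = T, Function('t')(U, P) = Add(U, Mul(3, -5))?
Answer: Rational(20686967, 29450574) ≈ 0.70243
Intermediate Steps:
Function('t')(U, P) = Add(-15, U) (Function('t')(U, P) = Add(U, -15) = Add(-15, U))
Function('b')(M, Q) = Add(-64, Q) (Function('b')(M, Q) = Add(Add(-15, Q), Mul(7, -7)) = Add(Add(-15, Q), -49) = Add(-64, Q))
Add(Mul(-10025, Pow(Add(-9488, Mul(19, -258)), -1)), Mul(Function('b')(215, Function('a')(Function('W')(0, 3))), Pow(-10233, -1))) = Add(Mul(-10025, Pow(Add(-9488, Mul(19, -258)), -1)), Mul(Add(-64, 5), Pow(-10233, -1))) = Add(Mul(-10025, Pow(Add(-9488, -4902), -1)), Mul(-59, Rational(-1, 10233))) = Add(Mul(-10025, Pow(-14390, -1)), Rational(59, 10233)) = Add(Mul(-10025, Rational(-1, 14390)), Rational(59, 10233)) = Add(Rational(2005, 2878), Rational(59, 10233)) = Rational(20686967, 29450574)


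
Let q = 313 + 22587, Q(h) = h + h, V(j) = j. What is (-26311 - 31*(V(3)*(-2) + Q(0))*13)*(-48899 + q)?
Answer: 621194107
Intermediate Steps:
Q(h) = 2*h
q = 22900
(-26311 - 31*(V(3)*(-2) + Q(0))*13)*(-48899 + q) = (-26311 - 31*(3*(-2) + 2*0)*13)*(-48899 + 22900) = (-26311 - 31*(-6 + 0)*13)*(-25999) = (-26311 - 31*(-6)*13)*(-25999) = (-26311 + 186*13)*(-25999) = (-26311 + 2418)*(-25999) = -23893*(-25999) = 621194107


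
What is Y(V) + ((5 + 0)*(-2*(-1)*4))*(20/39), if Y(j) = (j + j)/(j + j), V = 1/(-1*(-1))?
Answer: 839/39 ≈ 21.513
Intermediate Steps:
V = 1 (V = 1/1 = 1)
Y(j) = 1 (Y(j) = (2*j)/((2*j)) = (2*j)*(1/(2*j)) = 1)
Y(V) + ((5 + 0)*(-2*(-1)*4))*(20/39) = 1 + ((5 + 0)*(-2*(-1)*4))*(20/39) = 1 + (5*(2*4))*(20*(1/39)) = 1 + (5*8)*(20/39) = 1 + 40*(20/39) = 1 + 800/39 = 839/39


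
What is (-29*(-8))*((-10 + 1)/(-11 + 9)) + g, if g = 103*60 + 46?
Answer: 7270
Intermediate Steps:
g = 6226 (g = 6180 + 46 = 6226)
(-29*(-8))*((-10 + 1)/(-11 + 9)) + g = (-29*(-8))*((-10 + 1)/(-11 + 9)) + 6226 = 232*(-9/(-2)) + 6226 = 232*(-9*(-½)) + 6226 = 232*(9/2) + 6226 = 1044 + 6226 = 7270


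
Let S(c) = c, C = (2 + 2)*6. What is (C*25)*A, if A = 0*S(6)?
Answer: 0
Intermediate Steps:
C = 24 (C = 4*6 = 24)
A = 0 (A = 0*6 = 0)
(C*25)*A = (24*25)*0 = 600*0 = 0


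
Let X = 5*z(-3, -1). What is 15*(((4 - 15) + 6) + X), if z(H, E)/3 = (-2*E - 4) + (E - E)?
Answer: -525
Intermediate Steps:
z(H, E) = -12 - 6*E (z(H, E) = 3*((-2*E - 4) + (E - E)) = 3*((-4 - 2*E) + 0) = 3*(-4 - 2*E) = -12 - 6*E)
X = -30 (X = 5*(-12 - 6*(-1)) = 5*(-12 + 6) = 5*(-6) = -30)
15*(((4 - 15) + 6) + X) = 15*(((4 - 15) + 6) - 30) = 15*((-11 + 6) - 30) = 15*(-5 - 30) = 15*(-35) = -525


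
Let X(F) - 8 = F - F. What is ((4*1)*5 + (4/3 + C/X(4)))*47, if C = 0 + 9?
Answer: 25333/24 ≈ 1055.5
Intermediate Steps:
X(F) = 8 (X(F) = 8 + (F - F) = 8 + 0 = 8)
C = 9
((4*1)*5 + (4/3 + C/X(4)))*47 = ((4*1)*5 + (4/3 + 9/8))*47 = (4*5 + (4*(1/3) + 9*(1/8)))*47 = (20 + (4/3 + 9/8))*47 = (20 + 59/24)*47 = (539/24)*47 = 25333/24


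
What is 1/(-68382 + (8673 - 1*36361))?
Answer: -1/96070 ≈ -1.0409e-5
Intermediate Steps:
1/(-68382 + (8673 - 1*36361)) = 1/(-68382 + (8673 - 36361)) = 1/(-68382 - 27688) = 1/(-96070) = -1/96070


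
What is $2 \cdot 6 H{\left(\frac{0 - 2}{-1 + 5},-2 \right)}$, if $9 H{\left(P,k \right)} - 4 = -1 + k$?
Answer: $\frac{4}{3} \approx 1.3333$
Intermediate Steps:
$H{\left(P,k \right)} = \frac{1}{3} + \frac{k}{9}$ ($H{\left(P,k \right)} = \frac{4}{9} + \frac{-1 + k}{9} = \frac{4}{9} + \left(- \frac{1}{9} + \frac{k}{9}\right) = \frac{1}{3} + \frac{k}{9}$)
$2 \cdot 6 H{\left(\frac{0 - 2}{-1 + 5},-2 \right)} = 2 \cdot 6 \left(\frac{1}{3} + \frac{1}{9} \left(-2\right)\right) = 12 \left(\frac{1}{3} - \frac{2}{9}\right) = 12 \cdot \frac{1}{9} = \frac{4}{3}$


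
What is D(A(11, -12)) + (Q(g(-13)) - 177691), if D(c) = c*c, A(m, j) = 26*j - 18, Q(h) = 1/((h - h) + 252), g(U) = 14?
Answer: -17335331/252 ≈ -68791.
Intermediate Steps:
Q(h) = 1/252 (Q(h) = 1/(0 + 252) = 1/252)
A(m, j) = -18 + 26*j
D(c) = c²
D(A(11, -12)) + (Q(g(-13)) - 177691) = (-18 + 26*(-12))² + (1/252 - 177691) = (-18 - 312)² - 44778131/252 = (-330)² - 44778131/252 = 108900 - 44778131/252 = -17335331/252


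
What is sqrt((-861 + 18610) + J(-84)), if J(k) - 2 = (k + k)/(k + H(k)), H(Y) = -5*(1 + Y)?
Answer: sqrt(1944761703)/331 ≈ 133.23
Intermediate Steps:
H(Y) = -5 - 5*Y
J(k) = 2 + 2*k/(-5 - 4*k) (J(k) = 2 + (k + k)/(k + (-5 - 5*k)) = 2 + (2*k)/(-5 - 4*k) = 2 + 2*k/(-5 - 4*k))
sqrt((-861 + 18610) + J(-84)) = sqrt((-861 + 18610) + 2*(5 + 3*(-84))/(5 + 4*(-84))) = sqrt(17749 + 2*(5 - 252)/(5 - 336)) = sqrt(17749 + 2*(-247)/(-331)) = sqrt(17749 + 2*(-1/331)*(-247)) = sqrt(17749 + 494/331) = sqrt(5875413/331) = sqrt(1944761703)/331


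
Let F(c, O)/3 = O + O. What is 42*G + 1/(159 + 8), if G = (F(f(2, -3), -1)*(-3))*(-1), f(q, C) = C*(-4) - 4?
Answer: -126251/167 ≈ -755.99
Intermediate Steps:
f(q, C) = -4 - 4*C (f(q, C) = -4*C - 4 = -4 - 4*C)
F(c, O) = 6*O (F(c, O) = 3*(O + O) = 3*(2*O) = 6*O)
G = -18 (G = ((6*(-1))*(-3))*(-1) = -6*(-3)*(-1) = 18*(-1) = -18)
42*G + 1/(159 + 8) = 42*(-18) + 1/(159 + 8) = -756 + 1/167 = -126251/167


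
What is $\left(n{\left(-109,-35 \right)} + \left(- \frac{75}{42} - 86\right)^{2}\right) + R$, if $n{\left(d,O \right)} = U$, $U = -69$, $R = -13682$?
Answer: $- \frac{1184755}{196} \approx -6044.7$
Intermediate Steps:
$n{\left(d,O \right)} = -69$
$\left(n{\left(-109,-35 \right)} + \left(- \frac{75}{42} - 86\right)^{2}\right) + R = \left(-69 + \left(- \frac{75}{42} - 86\right)^{2}\right) - 13682 = \left(-69 + \left(\left(-75\right) \frac{1}{42} - 86\right)^{2}\right) - 13682 = \left(-69 + \left(- \frac{25}{14} - 86\right)^{2}\right) - 13682 = \left(-69 + \left(- \frac{1229}{14}\right)^{2}\right) - 13682 = \left(-69 + \frac{1510441}{196}\right) - 13682 = \frac{1496917}{196} - 13682 = - \frac{1184755}{196}$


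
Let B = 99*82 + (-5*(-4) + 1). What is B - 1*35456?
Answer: -27317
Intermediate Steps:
B = 8139 (B = 8118 + (20 + 1) = 8118 + 21 = 8139)
B - 1*35456 = 8139 - 1*35456 = 8139 - 35456 = -27317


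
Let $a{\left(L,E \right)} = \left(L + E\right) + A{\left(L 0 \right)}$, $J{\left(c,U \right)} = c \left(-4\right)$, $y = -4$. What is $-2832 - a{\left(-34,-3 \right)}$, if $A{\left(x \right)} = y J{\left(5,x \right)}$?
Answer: $-2875$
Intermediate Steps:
$J{\left(c,U \right)} = - 4 c$
$A{\left(x \right)} = 80$ ($A{\left(x \right)} = - 4 \left(\left(-4\right) 5\right) = \left(-4\right) \left(-20\right) = 80$)
$a{\left(L,E \right)} = 80 + E + L$ ($a{\left(L,E \right)} = \left(L + E\right) + 80 = \left(E + L\right) + 80 = 80 + E + L$)
$-2832 - a{\left(-34,-3 \right)} = -2832 - \left(80 - 3 - 34\right) = -2832 - 43 = -2875$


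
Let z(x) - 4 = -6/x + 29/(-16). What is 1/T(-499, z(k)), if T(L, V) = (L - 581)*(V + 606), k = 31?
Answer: -62/40711275 ≈ -1.5229e-6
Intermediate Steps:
z(x) = 35/16 - 6/x (z(x) = 4 + (-6/x + 29/(-16)) = 4 + (-6/x + 29*(-1/16)) = 4 + (-6/x - 29/16) = 4 + (-29/16 - 6/x) = 35/16 - 6/x)
T(L, V) = (-581 + L)*(606 + V)
1/T(-499, z(k)) = 1/(-352086 - 581*(35/16 - 6/31) + 606*(-499) - 499*(35/16 - 6/31)) = 1/(-352086 - 581*(35/16 - 6*1/31) - 302394 - 499*(35/16 - 6*1/31)) = 1/(-352086 - 581*(35/16 - 6/31) - 302394 - 499*(35/16 - 6/31)) = 1/(-352086 - 581*989/496 - 302394 - 499*989/496) = 1/(-352086 - 574609/496 - 302394 - 493511/496) = 1/(-40711275/62) = -62/40711275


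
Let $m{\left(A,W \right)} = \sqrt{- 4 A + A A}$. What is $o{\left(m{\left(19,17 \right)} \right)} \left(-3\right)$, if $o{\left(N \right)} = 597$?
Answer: $-1791$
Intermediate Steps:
$m{\left(A,W \right)} = \sqrt{A^{2} - 4 A}$ ($m{\left(A,W \right)} = \sqrt{- 4 A + A^{2}} = \sqrt{A^{2} - 4 A}$)
$o{\left(m{\left(19,17 \right)} \right)} \left(-3\right) = 597 \left(-3\right) = -1791$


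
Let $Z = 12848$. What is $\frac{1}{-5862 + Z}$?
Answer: $\frac{1}{6986} \approx 0.00014314$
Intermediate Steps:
$\frac{1}{-5862 + Z} = \frac{1}{-5862 + 12848} = \frac{1}{6986}$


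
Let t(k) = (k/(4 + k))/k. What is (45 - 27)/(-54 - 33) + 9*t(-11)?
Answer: -303/203 ≈ -1.4926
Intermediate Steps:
t(k) = 1/(4 + k)
(45 - 27)/(-54 - 33) + 9*t(-11) = (45 - 27)/(-54 - 33) + 9/(4 - 11) = 18/(-87) + 9/(-7) = 18*(-1/87) + 9*(-1/7) = -6/29 - 9/7 = -303/203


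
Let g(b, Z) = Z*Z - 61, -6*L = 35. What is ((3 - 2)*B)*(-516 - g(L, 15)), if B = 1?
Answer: -680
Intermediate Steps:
L = -35/6 (L = -⅙*35 = -35/6 ≈ -5.8333)
g(b, Z) = -61 + Z² (g(b, Z) = Z² - 61 = -61 + Z²)
((3 - 2)*B)*(-516 - g(L, 15)) = ((3 - 2)*1)*(-516 - (-61 + 15²)) = (1*1)*(-516 - (-61 + 225)) = 1*(-516 - 1*164) = 1*(-516 - 164) = 1*(-680) = -680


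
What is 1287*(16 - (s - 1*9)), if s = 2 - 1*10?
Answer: 42471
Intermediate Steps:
s = -8 (s = 2 - 10 = -8)
1287*(16 - (s - 1*9)) = 1287*(16 - (-8 - 1*9)) = 1287*(16 - (-8 - 9)) = 1287*(16 - 1*(-17)) = 1287*(16 + 17) = 1287*33 = 42471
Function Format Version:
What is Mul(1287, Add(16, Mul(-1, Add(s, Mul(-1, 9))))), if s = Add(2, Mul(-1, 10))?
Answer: 42471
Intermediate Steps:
s = -8 (s = Add(2, -10) = -8)
Mul(1287, Add(16, Mul(-1, Add(s, Mul(-1, 9))))) = Mul(1287, Add(16, Mul(-1, Add(-8, Mul(-1, 9))))) = Mul(1287, Add(16, Mul(-1, Add(-8, -9)))) = Mul(1287, Add(16, Mul(-1, -17))) = Mul(1287, Add(16, 17)) = Mul(1287, 33) = 42471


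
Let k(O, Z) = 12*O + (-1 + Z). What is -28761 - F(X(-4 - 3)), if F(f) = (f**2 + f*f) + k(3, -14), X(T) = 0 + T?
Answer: -28880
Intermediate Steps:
X(T) = T
k(O, Z) = -1 + Z + 12*O
F(f) = 21 + 2*f**2 (F(f) = (f**2 + f*f) + (-1 - 14 + 12*3) = (f**2 + f**2) + (-1 - 14 + 36) = 2*f**2 + 21 = 21 + 2*f**2)
-28761 - F(X(-4 - 3)) = -28761 - (21 + 2*(-4 - 3)**2) = -28761 - (21 + 2*(-7)**2) = -28761 - (21 + 2*49) = -28761 - (21 + 98) = -28761 - 1*119 = -28761 - 119 = -28880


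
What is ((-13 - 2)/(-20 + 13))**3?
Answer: 3375/343 ≈ 9.8396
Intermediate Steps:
((-13 - 2)/(-20 + 13))**3 = (-15/(-7))**3 = (-15*(-1/7))**3 = (15/7)**3 = 3375/343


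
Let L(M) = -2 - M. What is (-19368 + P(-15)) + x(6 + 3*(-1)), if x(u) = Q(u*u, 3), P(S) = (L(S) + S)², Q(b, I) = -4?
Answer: -19368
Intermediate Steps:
P(S) = 4 (P(S) = ((-2 - S) + S)² = (-2)² = 4)
x(u) = -4
(-19368 + P(-15)) + x(6 + 3*(-1)) = (-19368 + 4) - 4 = -19364 - 4 = -19368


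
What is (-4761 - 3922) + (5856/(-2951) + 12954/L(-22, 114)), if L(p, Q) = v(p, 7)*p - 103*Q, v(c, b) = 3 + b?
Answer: -153308489236/17649931 ≈ -8686.1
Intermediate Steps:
L(p, Q) = -103*Q + 10*p (L(p, Q) = (3 + 7)*p - 103*Q = 10*p - 103*Q = -103*Q + 10*p)
(-4761 - 3922) + (5856/(-2951) + 12954/L(-22, 114)) = (-4761 - 3922) + (5856/(-2951) + 12954/(-103*114 + 10*(-22))) = -8683 + (5856*(-1/2951) + 12954/(-11742 - 220)) = -8683 + (-5856/2951 + 12954/(-11962)) = -8683 + (-5856/2951 + 12954*(-1/11962)) = -8683 + (-5856/2951 - 6477/5981) = -8683 - 54138363/17649931 = -153308489236/17649931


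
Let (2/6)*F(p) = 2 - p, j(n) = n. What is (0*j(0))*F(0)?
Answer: 0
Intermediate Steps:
F(p) = 6 - 3*p (F(p) = 3*(2 - p) = 6 - 3*p)
(0*j(0))*F(0) = (0*0)*(6 - 3*0) = 0*(6 + 0) = 0*6 = 0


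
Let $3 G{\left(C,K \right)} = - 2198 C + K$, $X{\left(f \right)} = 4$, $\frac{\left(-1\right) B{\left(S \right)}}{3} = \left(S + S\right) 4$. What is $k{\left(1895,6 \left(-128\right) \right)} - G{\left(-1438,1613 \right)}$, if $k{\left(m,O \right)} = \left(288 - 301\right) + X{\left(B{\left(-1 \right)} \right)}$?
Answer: $- \frac{3162364}{3} \approx -1.0541 \cdot 10^{6}$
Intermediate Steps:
$B{\left(S \right)} = - 24 S$ ($B{\left(S \right)} = - 3 \left(S + S\right) 4 = - 3 \cdot 2 S 4 = - 3 \cdot 8 S = - 24 S$)
$k{\left(m,O \right)} = -9$ ($k{\left(m,O \right)} = \left(288 - 301\right) + 4 = -13 + 4 = -9$)
$G{\left(C,K \right)} = - \frac{2198 C}{3} + \frac{K}{3}$ ($G{\left(C,K \right)} = \frac{- 2198 C + K}{3} = \frac{K - 2198 C}{3} = - \frac{2198 C}{3} + \frac{K}{3}$)
$k{\left(1895,6 \left(-128\right) \right)} - G{\left(-1438,1613 \right)} = -9 - \left(\left(- \frac{2198}{3}\right) \left(-1438\right) + \frac{1}{3} \cdot 1613\right) = -9 - \left(\frac{3160724}{3} + \frac{1613}{3}\right) = -9 - \frac{3162337}{3} = - \frac{3162364}{3}$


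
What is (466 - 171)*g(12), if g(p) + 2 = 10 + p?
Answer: 5900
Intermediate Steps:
g(p) = 8 + p (g(p) = -2 + (10 + p) = 8 + p)
(466 - 171)*g(12) = (466 - 171)*(8 + 12) = 295*20 = 5900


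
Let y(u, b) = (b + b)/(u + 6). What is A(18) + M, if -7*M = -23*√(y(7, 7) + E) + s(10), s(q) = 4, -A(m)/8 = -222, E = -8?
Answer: 12428/7 + 69*I*√130/91 ≈ 1775.4 + 8.6453*I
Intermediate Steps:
y(u, b) = 2*b/(6 + u) (y(u, b) = (2*b)/(6 + u) = 2*b/(6 + u))
A(m) = 1776 (A(m) = -8*(-222) = 1776)
M = -4/7 + 69*I*√130/91 (M = -(-23*√(2*7/(6 + 7) - 8) + 4)/7 = -(-23*√(2*7/13 - 8) + 4)/7 = -(-23*√(2*7*(1/13) - 8) + 4)/7 = -(-23*√(14/13 - 8) + 4)/7 = -(-69*I*√130/13 + 4)/7 = -(4 - 69*I*√130/13)/7 = -4/7 + 69*I*√130/91 ≈ -0.57143 + 8.6453*I)
A(18) + M = 1776 + (-4/7 + 69*I*√130/91) = 12428/7 + 69*I*√130/91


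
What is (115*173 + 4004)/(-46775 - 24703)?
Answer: -23899/71478 ≈ -0.33435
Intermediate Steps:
(115*173 + 4004)/(-46775 - 24703) = (19895 + 4004)/(-71478) = 23899*(-1/71478) = -23899/71478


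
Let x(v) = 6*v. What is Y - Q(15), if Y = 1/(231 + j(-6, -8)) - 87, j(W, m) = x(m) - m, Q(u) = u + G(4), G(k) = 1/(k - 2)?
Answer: -39153/382 ≈ -102.49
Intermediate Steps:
G(k) = 1/(-2 + k)
Q(u) = ½ + u (Q(u) = u + 1/(-2 + 4) = u + 1/2 = u + ½ = ½ + u)
j(W, m) = 5*m (j(W, m) = 6*m - m = 5*m)
Y = -16616/191 (Y = 1/(231 + 5*(-8)) - 87 = 1/(231 - 40) - 87 = 1/191 - 87 = -16616/191 ≈ -86.995)
Y - Q(15) = -16616/191 - (½ + 15) = -16616/191 - 1*31/2 = -16616/191 - 31/2 = -39153/382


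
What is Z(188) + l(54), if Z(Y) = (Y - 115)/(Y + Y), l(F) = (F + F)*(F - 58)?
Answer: -162359/376 ≈ -431.81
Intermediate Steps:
l(F) = 2*F*(-58 + F) (l(F) = (2*F)*(-58 + F) = 2*F*(-58 + F))
Z(Y) = (-115 + Y)/(2*Y) (Z(Y) = (-115 + Y)/((2*Y)) = (-115 + Y)*(1/(2*Y)) = (-115 + Y)/(2*Y))
Z(188) + l(54) = (½)*(-115 + 188)/188 + 2*54*(-58 + 54) = (½)*(1/188)*73 + 2*54*(-4) = 73/376 - 432 = -162359/376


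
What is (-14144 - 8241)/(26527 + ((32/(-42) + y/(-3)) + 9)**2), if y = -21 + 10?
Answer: -9871785/11760907 ≈ -0.83937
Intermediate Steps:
y = -11
(-14144 - 8241)/(26527 + ((32/(-42) + y/(-3)) + 9)**2) = (-14144 - 8241)/(26527 + ((32/(-42) - 11/(-3)) + 9)**2) = -22385/(26527 + ((32*(-1/42) - 11*(-1/3)) + 9)**2) = -22385/(26527 + ((-16/21 + 11/3) + 9)**2) = -22385/(26527 + (61/21 + 9)**2) = -22385/(26527 + (250/21)**2) = -22385/(26527 + 62500/441) = -22385/11760907/441 = -22385*441/11760907 = -9871785/11760907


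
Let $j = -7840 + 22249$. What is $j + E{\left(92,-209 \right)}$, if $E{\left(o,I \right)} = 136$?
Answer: $14545$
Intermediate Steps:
$j = 14409$
$j + E{\left(92,-209 \right)} = 14409 + 136 = 14545$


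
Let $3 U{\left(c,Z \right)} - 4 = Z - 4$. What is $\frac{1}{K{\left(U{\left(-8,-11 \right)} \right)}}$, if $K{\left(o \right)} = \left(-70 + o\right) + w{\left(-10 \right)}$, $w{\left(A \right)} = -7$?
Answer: $- \frac{3}{242} \approx -0.012397$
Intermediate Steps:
$U{\left(c,Z \right)} = \frac{Z}{3}$ ($U{\left(c,Z \right)} = \frac{4}{3} + \frac{Z - 4}{3} = \frac{4}{3} + \frac{-4 + Z}{3} = \frac{4}{3} + \left(- \frac{4}{3} + \frac{Z}{3}\right) = \frac{Z}{3}$)
$K{\left(o \right)} = -77 + o$ ($K{\left(o \right)} = \left(-70 + o\right) - 7 = -77 + o$)
$\frac{1}{K{\left(U{\left(-8,-11 \right)} \right)}} = \frac{1}{-77 + \frac{1}{3} \left(-11\right)} = \frac{1}{-77 - \frac{11}{3}} = \frac{1}{- \frac{242}{3}} = - \frac{3}{242}$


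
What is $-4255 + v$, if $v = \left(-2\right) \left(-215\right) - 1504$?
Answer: $-5329$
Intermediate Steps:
$v = -1074$ ($v = 430 - 1504 = -1074$)
$-4255 + v = -4255 - 1074 = -5329$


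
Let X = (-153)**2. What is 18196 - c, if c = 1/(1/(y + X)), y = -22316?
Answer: 17103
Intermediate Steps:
X = 23409
c = 1093 (c = 1/(1/(-22316 + 23409)) = 1/(1/1093) = 1093)
18196 - c = 18196 - 1*1093 = 18196 - 1093 = 17103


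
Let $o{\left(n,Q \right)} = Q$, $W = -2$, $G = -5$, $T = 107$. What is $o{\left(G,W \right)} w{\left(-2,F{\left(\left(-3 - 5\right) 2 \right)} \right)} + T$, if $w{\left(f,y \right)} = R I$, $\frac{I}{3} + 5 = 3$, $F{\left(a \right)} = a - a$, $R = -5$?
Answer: $47$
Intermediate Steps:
$F{\left(a \right)} = 0$
$I = -6$ ($I = -15 + 3 \cdot 3 = -15 + 9 = -6$)
$w{\left(f,y \right)} = 30$ ($w{\left(f,y \right)} = \left(-5\right) \left(-6\right) = 30$)
$o{\left(G,W \right)} w{\left(-2,F{\left(\left(-3 - 5\right) 2 \right)} \right)} + T = \left(-2\right) 30 + 107 = -60 + 107 = 47$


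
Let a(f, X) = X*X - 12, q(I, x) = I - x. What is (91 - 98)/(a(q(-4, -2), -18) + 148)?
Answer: -7/460 ≈ -0.015217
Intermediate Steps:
a(f, X) = -12 + X² (a(f, X) = X² - 12 = -12 + X²)
(91 - 98)/(a(q(-4, -2), -18) + 148) = (91 - 98)/((-12 + (-18)²) + 148) = -7/((-12 + 324) + 148) = -7/(312 + 148) = -7/460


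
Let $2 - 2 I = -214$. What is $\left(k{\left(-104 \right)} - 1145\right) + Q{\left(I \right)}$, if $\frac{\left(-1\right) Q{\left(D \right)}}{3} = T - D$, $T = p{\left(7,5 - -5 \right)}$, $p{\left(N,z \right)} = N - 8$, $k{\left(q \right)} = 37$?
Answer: $-781$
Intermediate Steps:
$I = 108$ ($I = 1 - -107 = 1 + 107 = 108$)
$p{\left(N,z \right)} = -8 + N$ ($p{\left(N,z \right)} = N - 8 = -8 + N$)
$T = -1$ ($T = -8 + 7 = -1$)
$Q{\left(D \right)} = 3 + 3 D$ ($Q{\left(D \right)} = - 3 \left(-1 - D\right) = 3 + 3 D$)
$\left(k{\left(-104 \right)} - 1145\right) + Q{\left(I \right)} = \left(37 - 1145\right) + \left(3 + 3 \cdot 108\right) = -1108 + \left(3 + 324\right) = -1108 + 327 = -781$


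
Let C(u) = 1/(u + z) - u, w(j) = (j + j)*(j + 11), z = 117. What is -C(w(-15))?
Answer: 28439/237 ≈ 120.00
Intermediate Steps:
w(j) = 2*j*(11 + j) (w(j) = (2*j)*(11 + j) = 2*j*(11 + j))
C(u) = 1/(117 + u) - u (C(u) = 1/(u + 117) - u = 1/(117 + u) - u)
-C(w(-15)) = -(1 - (2*(-15)*(11 - 15))**2 - 234*(-15)*(11 - 15))/(117 + 2*(-15)*(11 - 15)) = -(1 - (2*(-15)*(-4))**2 - 234*(-15)*(-4))/(117 + 2*(-15)*(-4)) = -(1 - 1*120**2 - 117*120)/(117 + 120) = -(1 - 1*14400 - 14040)/237 = -(1 - 14400 - 14040)/237 = -(-28439)/237 = -1*(-28439/237) = 28439/237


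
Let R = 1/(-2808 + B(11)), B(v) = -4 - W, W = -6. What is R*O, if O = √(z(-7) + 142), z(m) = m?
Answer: -3*√15/2806 ≈ -0.0041407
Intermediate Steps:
B(v) = 2 (B(v) = -4 - 1*(-6) = -4 + 6 = 2)
R = -1/2806 (R = 1/(-2808 + 2) = 1/(-2806) = -1/2806 ≈ -0.00035638)
O = 3*√15 (O = √(-7 + 142) = √135 = 3*√15 ≈ 11.619)
R*O = -3*√15/2806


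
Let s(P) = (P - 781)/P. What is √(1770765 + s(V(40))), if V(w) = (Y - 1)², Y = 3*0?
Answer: 3*√196665 ≈ 1330.4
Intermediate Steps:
Y = 0
V(w) = 1 (V(w) = (0 - 1)² = (-1)² = 1)
s(P) = (-781 + P)/P
√(1770765 + s(V(40))) = √(1770765 + (-781 + 1)/1) = √(1770765 + 1*(-780)) = √(1770765 - 780) = √1769985 = 3*√196665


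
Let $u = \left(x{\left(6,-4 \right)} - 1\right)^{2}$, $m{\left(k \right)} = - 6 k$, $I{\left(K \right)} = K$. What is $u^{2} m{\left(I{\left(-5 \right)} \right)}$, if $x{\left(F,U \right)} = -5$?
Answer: $38880$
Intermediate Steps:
$u = 36$ ($u = \left(-5 - 1\right)^{2} = \left(-6\right)^{2} = 36$)
$u^{2} m{\left(I{\left(-5 \right)} \right)} = 36^{2} \left(\left(-6\right) \left(-5\right)\right) = 1296 \cdot 30 = 38880$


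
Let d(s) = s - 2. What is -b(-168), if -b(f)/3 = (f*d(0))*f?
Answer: -169344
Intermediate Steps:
d(s) = -2 + s
b(f) = 6*f**2 (b(f) = -3*f*(-2 + 0)*f = -3*f*(-2)*f = -3*(-2*f)*f = -(-6)*f**2 = 6*f**2)
-b(-168) = -6*(-168)**2 = -6*28224 = -1*169344 = -169344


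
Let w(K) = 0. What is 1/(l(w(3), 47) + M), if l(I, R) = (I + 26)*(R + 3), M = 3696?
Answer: 1/4996 ≈ 0.00020016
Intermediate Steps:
l(I, R) = (3 + R)*(26 + I) (l(I, R) = (26 + I)*(3 + R) = (3 + R)*(26 + I))
1/(l(w(3), 47) + M) = 1/((78 + 3*0 + 26*47 + 0*47) + 3696) = 1/((78 + 0 + 1222 + 0) + 3696) = 1/(1300 + 3696) = 1/4996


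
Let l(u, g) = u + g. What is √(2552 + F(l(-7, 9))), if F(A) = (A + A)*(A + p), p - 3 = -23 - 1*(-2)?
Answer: 2*√622 ≈ 49.880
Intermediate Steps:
p = -18 (p = 3 + (-23 - 1*(-2)) = 3 + (-23 + 2) = 3 - 21 = -18)
l(u, g) = g + u
F(A) = 2*A*(-18 + A) (F(A) = (A + A)*(A - 18) = (2*A)*(-18 + A) = 2*A*(-18 + A))
√(2552 + F(l(-7, 9))) = √(2552 + 2*(9 - 7)*(-18 + (9 - 7))) = √(2552 + 2*2*(-18 + 2)) = √(2552 + 2*2*(-16)) = √(2552 - 64) = √2488 = 2*√622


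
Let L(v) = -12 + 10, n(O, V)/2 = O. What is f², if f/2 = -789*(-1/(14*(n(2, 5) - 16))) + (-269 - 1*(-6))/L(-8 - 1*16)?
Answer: 50424201/784 ≈ 64317.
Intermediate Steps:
n(O, V) = 2*O
L(v) = -2
f = 7101/28 (f = 2*(-789*(-1/(14*(2*2 - 16))) + (-269 - 1*(-6))/(-2)) = 2*(-789*(-1/(14*(4 - 16))) + (-269 + 6)*(-½)) = 2*(-789/((-12*(-14))) - 263*(-½)) = 2*(-789/168 + 263/2) = 2*(-789*1/168 + 263/2) = 2*(-263/56 + 263/2) = 2*(7101/56) = 7101/28 ≈ 253.61)
f² = (7101/28)² = 50424201/784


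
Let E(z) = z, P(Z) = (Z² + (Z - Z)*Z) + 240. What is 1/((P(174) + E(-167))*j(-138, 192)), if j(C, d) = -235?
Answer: -1/7132015 ≈ -1.4021e-7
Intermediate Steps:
P(Z) = 240 + Z² (P(Z) = (Z² + 0*Z) + 240 = (Z² + 0) + 240 = Z² + 240 = 240 + Z²)
1/((P(174) + E(-167))*j(-138, 192)) = 1/(((240 + 174²) - 167)*(-235)) = -1/235/((240 + 30276) - 167) = -1/235/(30516 - 167) = -1/235/30349 = (1/30349)*(-1/235) = -1/7132015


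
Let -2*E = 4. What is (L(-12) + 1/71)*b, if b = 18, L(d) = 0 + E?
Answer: -2538/71 ≈ -35.746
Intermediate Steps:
E = -2 (E = -½*4 = -2)
L(d) = -2 (L(d) = 0 - 2 = -2)
(L(-12) + 1/71)*b = (-2 + 1/71)*18 = -141/71*18 = -2538/71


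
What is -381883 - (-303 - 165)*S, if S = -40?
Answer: -400603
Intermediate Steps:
-381883 - (-303 - 165)*S = -381883 - (-303 - 165)*(-40) = -381883 - (-468)*(-40) = -381883 - 1*18720 = -381883 - 18720 = -400603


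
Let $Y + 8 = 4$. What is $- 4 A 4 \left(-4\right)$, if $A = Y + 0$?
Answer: $-256$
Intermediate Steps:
$Y = -4$ ($Y = -8 + 4 = -4$)
$A = -4$ ($A = -4 + 0 = -4$)
$- 4 A 4 \left(-4\right) = - 4 \left(\left(-4\right) 4\right) \left(-4\right) = \left(-4\right) \left(-16\right) \left(-4\right) = 64 \left(-4\right) = -256$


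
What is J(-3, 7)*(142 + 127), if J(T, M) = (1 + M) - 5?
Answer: 807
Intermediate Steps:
J(T, M) = -4 + M
J(-3, 7)*(142 + 127) = (-4 + 7)*(142 + 127) = 3*269 = 807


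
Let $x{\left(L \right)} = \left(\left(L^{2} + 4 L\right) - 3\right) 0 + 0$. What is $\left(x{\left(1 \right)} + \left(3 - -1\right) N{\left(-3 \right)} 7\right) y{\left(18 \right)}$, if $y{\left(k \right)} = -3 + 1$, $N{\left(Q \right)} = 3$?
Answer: $-168$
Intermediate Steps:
$y{\left(k \right)} = -2$
$x{\left(L \right)} = 0$ ($x{\left(L \right)} = \left(-3 + L^{2} + 4 L\right) 0 + 0 = 0 + 0 = 0$)
$\left(x{\left(1 \right)} + \left(3 - -1\right) N{\left(-3 \right)} 7\right) y{\left(18 \right)} = \left(0 + \left(3 - -1\right) 3 \cdot 7\right) \left(-2\right) = \left(0 + \left(3 + 1\right) 3 \cdot 7\right) \left(-2\right) = \left(0 + 4 \cdot 3 \cdot 7\right) \left(-2\right) = \left(0 + 12 \cdot 7\right) \left(-2\right) = \left(0 + 84\right) \left(-2\right) = 84 \left(-2\right) = -168$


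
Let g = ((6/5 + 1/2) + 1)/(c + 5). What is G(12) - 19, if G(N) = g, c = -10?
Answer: -977/50 ≈ -19.540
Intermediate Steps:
g = -27/50 (g = ((6/5 + 1/2) + 1)/(-10 + 5) = ((6*(⅕) + 1*(½)) + 1)/(-5) = ((6/5 + ½) + 1)*(-⅕) = (17/10 + 1)*(-⅕) = (27/10)*(-⅕) = -27/50 ≈ -0.54000)
G(N) = -27/50
G(12) - 19 = -27/50 - 19 = -977/50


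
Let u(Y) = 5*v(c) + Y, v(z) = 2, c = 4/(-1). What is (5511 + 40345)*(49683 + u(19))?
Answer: 2279593472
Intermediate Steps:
c = -4 (c = 4*(-1) = -4)
u(Y) = 10 + Y (u(Y) = 5*2 + Y = 10 + Y)
(5511 + 40345)*(49683 + u(19)) = (5511 + 40345)*(49683 + (10 + 19)) = 45856*(49683 + 29) = 45856*49712 = 2279593472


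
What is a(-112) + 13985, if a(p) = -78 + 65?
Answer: 13972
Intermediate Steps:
a(p) = -13
a(-112) + 13985 = -13 + 13985 = 13972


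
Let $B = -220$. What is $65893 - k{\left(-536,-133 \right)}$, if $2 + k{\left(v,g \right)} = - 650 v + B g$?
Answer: $-311765$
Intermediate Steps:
$k{\left(v,g \right)} = -2 - 650 v - 220 g$ ($k{\left(v,g \right)} = -2 - \left(220 g + 650 v\right) = -2 - 650 v - 220 g$)
$65893 - k{\left(-536,-133 \right)} = 65893 - \left(-2 - -348400 - -29260\right) = 65893 - \left(-2 + 348400 + 29260\right) = 65893 - 377658 = -311765$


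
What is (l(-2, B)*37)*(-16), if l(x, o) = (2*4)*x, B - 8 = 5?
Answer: 9472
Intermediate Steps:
B = 13 (B = 8 + 5 = 13)
l(x, o) = 8*x
(l(-2, B)*37)*(-16) = ((8*(-2))*37)*(-16) = -16*37*(-16) = -592*(-16) = 9472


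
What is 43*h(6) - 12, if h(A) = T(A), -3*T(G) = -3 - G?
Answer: 117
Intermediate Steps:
T(G) = 1 + G/3 (T(G) = -(-3 - G)/3 = 1 + G/3)
h(A) = 1 + A/3
43*h(6) - 12 = 43*(1 + (1/3)*6) - 12 = 43*(1 + 2) - 12 = 43*3 - 12 = 129 - 12 = 117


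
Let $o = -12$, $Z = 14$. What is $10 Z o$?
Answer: $-1680$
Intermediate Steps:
$10 Z o = 10 \cdot 14 \left(-12\right) = 140 \left(-12\right) = -1680$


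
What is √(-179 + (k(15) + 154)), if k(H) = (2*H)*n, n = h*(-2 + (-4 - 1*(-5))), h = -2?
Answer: √35 ≈ 5.9161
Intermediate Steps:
n = 2 (n = -2*(-2 + (-4 - 1*(-5))) = -2*(-2 + (-4 + 5)) = -2*(-2 + 1) = -2*(-1) = 2)
k(H) = 4*H (k(H) = (2*H)*2 = 4*H)
√(-179 + (k(15) + 154)) = √(-179 + (4*15 + 154)) = √(-179 + (60 + 154)) = √(-179 + 214) = √35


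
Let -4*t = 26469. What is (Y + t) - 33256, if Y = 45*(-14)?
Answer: -162013/4 ≈ -40503.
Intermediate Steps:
t = -26469/4 (t = -¼*26469 = -26469/4 ≈ -6617.3)
Y = -630
(Y + t) - 33256 = (-630 - 26469/4) - 33256 = -28989/4 - 33256 = -162013/4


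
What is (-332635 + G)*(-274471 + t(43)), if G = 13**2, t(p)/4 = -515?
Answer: 91937155446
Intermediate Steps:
t(p) = -2060 (t(p) = 4*(-515) = -2060)
G = 169
(-332635 + G)*(-274471 + t(43)) = (-332635 + 169)*(-274471 - 2060) = -332466*(-276531) = 91937155446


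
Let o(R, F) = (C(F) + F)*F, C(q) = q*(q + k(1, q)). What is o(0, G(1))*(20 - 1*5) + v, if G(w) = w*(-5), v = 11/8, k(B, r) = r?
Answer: -26989/8 ≈ -3373.6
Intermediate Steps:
v = 11/8 (v = 11*(1/8) = 11/8 ≈ 1.3750)
G(w) = -5*w
C(q) = 2*q**2 (C(q) = q*(q + q) = q*(2*q) = 2*q**2)
o(R, F) = F*(F + 2*F**2) (o(R, F) = (2*F**2 + F)*F = (F + 2*F**2)*F = F*(F + 2*F**2))
o(0, G(1))*(20 - 1*5) + v = ((-5*1)**2*(1 + 2*(-5*1)))*(20 - 1*5) + 11/8 = ((-5)**2*(1 + 2*(-5)))*(20 - 5) + 11/8 = (25*(1 - 10))*15 + 11/8 = (25*(-9))*15 + 11/8 = -225*15 + 11/8 = -3375 + 11/8 = -26989/8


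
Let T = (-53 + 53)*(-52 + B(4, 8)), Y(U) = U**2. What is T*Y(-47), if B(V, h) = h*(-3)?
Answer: 0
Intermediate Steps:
B(V, h) = -3*h
T = 0 (T = (-53 + 53)*(-52 - 3*8) = 0*(-52 - 24) = 0*(-76) = 0)
T*Y(-47) = 0*(-47)**2 = 0*2209 = 0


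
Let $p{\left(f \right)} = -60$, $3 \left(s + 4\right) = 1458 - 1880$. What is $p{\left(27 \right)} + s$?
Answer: $- \frac{614}{3} \approx -204.67$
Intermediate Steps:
$s = - \frac{434}{3}$ ($s = -4 + \frac{1458 - 1880}{3} = -4 + \frac{1}{3} \left(-422\right) = -4 - \frac{422}{3} = - \frac{434}{3} \approx -144.67$)
$p{\left(27 \right)} + s = -60 - \frac{434}{3} = - \frac{614}{3}$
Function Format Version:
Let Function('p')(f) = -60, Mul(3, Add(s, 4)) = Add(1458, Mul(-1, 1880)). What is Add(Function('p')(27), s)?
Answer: Rational(-614, 3) ≈ -204.67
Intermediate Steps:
s = Rational(-434, 3) (s = Add(-4, Mul(Rational(1, 3), Add(1458, Mul(-1, 1880)))) = Add(-4, Mul(Rational(1, 3), Add(1458, -1880))) = Add(-4, Mul(Rational(1, 3), -422)) = Add(-4, Rational(-422, 3)) = Rational(-434, 3) ≈ -144.67)
Add(Function('p')(27), s) = Add(-60, Rational(-434, 3)) = Rational(-614, 3)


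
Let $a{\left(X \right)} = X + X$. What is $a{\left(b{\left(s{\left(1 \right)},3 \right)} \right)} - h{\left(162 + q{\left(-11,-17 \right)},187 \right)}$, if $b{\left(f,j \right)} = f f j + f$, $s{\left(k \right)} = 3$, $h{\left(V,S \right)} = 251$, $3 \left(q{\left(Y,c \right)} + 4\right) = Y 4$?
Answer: $-191$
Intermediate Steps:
$q{\left(Y,c \right)} = -4 + \frac{4 Y}{3}$ ($q{\left(Y,c \right)} = -4 + \frac{Y 4}{3} = -4 + \frac{4 Y}{3}$)
$b{\left(f,j \right)} = f + j f^{2}$ ($b{\left(f,j \right)} = f^{2} j + f = j f^{2} + f = f + j f^{2}$)
$a{\left(X \right)} = 2 X$
$a{\left(b{\left(s{\left(1 \right)},3 \right)} \right)} - h{\left(162 + q{\left(-11,-17 \right)},187 \right)} = 2 \cdot 3 \left(1 + 3 \cdot 3\right) - 251 = 2 \cdot 3 \left(1 + 9\right) - 251 = 2 \cdot 3 \cdot 10 - 251 = 2 \cdot 30 - 251 = 60 - 251 = -191$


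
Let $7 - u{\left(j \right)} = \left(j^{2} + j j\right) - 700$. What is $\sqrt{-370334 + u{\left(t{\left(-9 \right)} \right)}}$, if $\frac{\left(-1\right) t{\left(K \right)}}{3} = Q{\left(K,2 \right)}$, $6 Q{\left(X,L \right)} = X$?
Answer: $\frac{i \sqrt{1478670}}{2} \approx 608.0 i$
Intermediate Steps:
$Q{\left(X,L \right)} = \frac{X}{6}$
$t{\left(K \right)} = - \frac{K}{2}$ ($t{\left(K \right)} = - 3 \frac{K}{6} = - \frac{K}{2}$)
$u{\left(j \right)} = 707 - 2 j^{2}$ ($u{\left(j \right)} = 7 - \left(\left(j^{2} + j j\right) - 700\right) = 7 - \left(\left(j^{2} + j^{2}\right) - 700\right) = 7 - \left(2 j^{2} - 700\right) = 7 - \left(-700 + 2 j^{2}\right) = 707 - 2 j^{2}$)
$\sqrt{-370334 + u{\left(t{\left(-9 \right)} \right)}} = \sqrt{-370334 + \left(707 - 2 \left(\left(- \frac{1}{2}\right) \left(-9\right)\right)^{2}\right)} = \sqrt{-370334 + \left(707 - 2 \left(\frac{9}{2}\right)^{2}\right)} = \sqrt{-370334 + \left(707 - \frac{81}{2}\right)} = \sqrt{-370334 + \frac{1333}{2}} = \sqrt{- \frac{739335}{2}} = \frac{i \sqrt{1478670}}{2}$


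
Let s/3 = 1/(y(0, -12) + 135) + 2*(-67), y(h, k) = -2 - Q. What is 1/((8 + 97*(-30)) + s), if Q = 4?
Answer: -43/142071 ≈ -0.00030267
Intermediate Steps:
y(h, k) = -6 (y(h, k) = -2 - 1*4 = -2 - 4 = -6)
s = -17285/43 (s = 3*(1/(-6 + 135) + 2*(-67)) = 3*(1/129 - 134) = 3*(-17285/129) = -17285/43 ≈ -401.98)
1/((8 + 97*(-30)) + s) = 1/((8 + 97*(-30)) - 17285/43) = 1/((8 - 2910) - 17285/43) = 1/(-2902 - 17285/43) = 1/(-142071/43) = -43/142071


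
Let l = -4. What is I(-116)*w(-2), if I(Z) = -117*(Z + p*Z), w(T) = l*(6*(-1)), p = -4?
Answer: -977184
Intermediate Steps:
w(T) = 24 (w(T) = -24*(-1) = -4*(-6) = 24)
I(Z) = 351*Z (I(Z) = -117*(Z - 4*Z) = -(-351)*Z = 351*Z)
I(-116)*w(-2) = (351*(-116))*24 = -40716*24 = -977184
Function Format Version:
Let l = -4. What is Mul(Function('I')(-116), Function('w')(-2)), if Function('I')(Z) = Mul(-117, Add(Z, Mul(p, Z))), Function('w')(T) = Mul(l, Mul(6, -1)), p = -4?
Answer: -977184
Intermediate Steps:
Function('w')(T) = 24 (Function('w')(T) = Mul(-4, Mul(6, -1)) = Mul(-4, -6) = 24)
Function('I')(Z) = Mul(351, Z) (Function('I')(Z) = Mul(-117, Add(Z, Mul(-4, Z))) = Mul(-117, Mul(-3, Z)) = Mul(351, Z))
Mul(Function('I')(-116), Function('w')(-2)) = Mul(Mul(351, -116), 24) = Mul(-40716, 24) = -977184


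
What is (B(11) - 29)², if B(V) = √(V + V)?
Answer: (29 - √22)² ≈ 590.96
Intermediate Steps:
B(V) = √2*√V (B(V) = √(2*V) = √2*√V)
(B(11) - 29)² = (√2*√11 - 29)² = (√22 - 29)² = (-29 + √22)²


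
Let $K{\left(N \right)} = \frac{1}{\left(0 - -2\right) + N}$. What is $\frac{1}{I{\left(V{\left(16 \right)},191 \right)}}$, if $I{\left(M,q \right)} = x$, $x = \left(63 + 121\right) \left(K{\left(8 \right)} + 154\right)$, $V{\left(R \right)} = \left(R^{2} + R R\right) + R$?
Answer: $\frac{5}{141772} \approx 3.5268 \cdot 10^{-5}$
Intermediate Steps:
$V{\left(R \right)} = R + 2 R^{2}$ ($V{\left(R \right)} = \left(R^{2} + R^{2}\right) + R = 2 R^{2} + R = R + 2 R^{2}$)
$K{\left(N \right)} = \frac{1}{2 + N}$ ($K{\left(N \right)} = \frac{1}{\left(0 + 2\right) + N} = \frac{1}{2 + N}$)
$x = \frac{141772}{5}$ ($x = \left(63 + 121\right) \left(\frac{1}{2 + 8} + 154\right) = 184 \left(\frac{1}{10} + 154\right) = 184 \cdot \frac{1541}{10} = \frac{141772}{5} \approx 28354.0$)
$I{\left(M,q \right)} = \frac{141772}{5}$
$\frac{1}{I{\left(V{\left(16 \right)},191 \right)}} = \frac{1}{\frac{141772}{5}} = \frac{5}{141772}$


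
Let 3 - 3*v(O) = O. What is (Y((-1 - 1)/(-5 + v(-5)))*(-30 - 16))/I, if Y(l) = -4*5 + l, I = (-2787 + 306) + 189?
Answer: -1541/4011 ≈ -0.38419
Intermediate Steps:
v(O) = 1 - O/3
I = -2292 (I = -2481 + 189 = -2292)
Y(l) = -20 + l
(Y((-1 - 1)/(-5 + v(-5)))*(-30 - 16))/I = ((-20 + (-1 - 1)/(-5 + (1 - ⅓*(-5))))*(-30 - 16))/(-2292) = ((-20 - 2/(-5 + (1 + 5/3)))*(-46))*(-1/2292) = ((-20 - 2/(-5 + 8/3))*(-46))*(-1/2292) = ((-20 - 2/(-7/3))*(-46))*(-1/2292) = ((-20 - 2*(-3/7))*(-46))*(-1/2292) = ((-20 + 6/7)*(-46))*(-1/2292) = -134/7*(-46)*(-1/2292) = (6164/7)*(-1/2292) = -1541/4011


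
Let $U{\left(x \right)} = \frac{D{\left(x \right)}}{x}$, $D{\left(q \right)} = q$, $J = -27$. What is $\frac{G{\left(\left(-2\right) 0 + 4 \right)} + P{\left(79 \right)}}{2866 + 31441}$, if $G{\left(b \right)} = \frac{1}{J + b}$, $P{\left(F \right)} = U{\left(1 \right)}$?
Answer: $\frac{22}{789061} \approx 2.7881 \cdot 10^{-5}$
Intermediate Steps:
$U{\left(x \right)} = 1$ ($U{\left(x \right)} = \frac{x}{x} = 1$)
$P{\left(F \right)} = 1$
$G{\left(b \right)} = \frac{1}{-27 + b}$
$\frac{G{\left(\left(-2\right) 0 + 4 \right)} + P{\left(79 \right)}}{2866 + 31441} = \frac{\frac{1}{-27 + \left(\left(-2\right) 0 + 4\right)} + 1}{2866 + 31441} = \frac{\frac{1}{-27 + \left(0 + 4\right)} + 1}{34307} = \left(\frac{1}{-27 + 4} + 1\right) \frac{1}{34307} = \left(\frac{1}{-23} + 1\right) \frac{1}{34307} = \left(- \frac{1}{23} + 1\right) \frac{1}{34307} = \frac{22}{23} \cdot \frac{1}{34307} = \frac{22}{789061}$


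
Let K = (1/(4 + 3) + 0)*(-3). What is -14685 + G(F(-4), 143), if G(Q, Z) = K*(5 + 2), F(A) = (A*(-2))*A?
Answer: -14688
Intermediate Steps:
K = -3/7 (K = (1/7 + 0)*(-3) = (1/7)*(-3) = -3/7 ≈ -0.42857)
F(A) = -2*A**2 (F(A) = (-2*A)*A = -2*A**2)
G(Q, Z) = -3 (G(Q, Z) = -3*(5 + 2)/7 = -3/7*7 = -3)
-14685 + G(F(-4), 143) = -14685 - 3 = -14688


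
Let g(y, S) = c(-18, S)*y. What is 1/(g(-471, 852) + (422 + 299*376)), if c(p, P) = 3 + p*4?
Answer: 1/145345 ≈ 6.8802e-6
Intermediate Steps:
c(p, P) = 3 + 4*p
g(y, S) = -69*y (g(y, S) = (3 + 4*(-18))*y = (3 - 72)*y = -69*y)
1/(g(-471, 852) + (422 + 299*376)) = 1/(-69*(-471) + (422 + 299*376)) = 1/(32499 + (422 + 112424)) = 1/(32499 + 112846) = 1/145345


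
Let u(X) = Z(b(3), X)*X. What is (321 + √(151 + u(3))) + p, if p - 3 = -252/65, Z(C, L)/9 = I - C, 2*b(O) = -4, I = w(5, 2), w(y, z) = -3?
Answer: 20808/65 + 2*√31 ≈ 331.26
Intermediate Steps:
I = -3
b(O) = -2 (b(O) = (½)*(-4) = -2)
Z(C, L) = -27 - 9*C (Z(C, L) = 9*(-3 - C) = -27 - 9*C)
p = -57/65 (p = 3 - 252/65 = -57/65 ≈ -0.87692)
u(X) = -9*X (u(X) = (-27 - 9*(-2))*X = (-27 + 18)*X = -9*X)
(321 + √(151 + u(3))) + p = (321 + √(151 - 9*3)) - 57/65 = (321 + √(151 - 27)) - 57/65 = (321 + √124) - 57/65 = (321 + 2*√31) - 57/65 = 20808/65 + 2*√31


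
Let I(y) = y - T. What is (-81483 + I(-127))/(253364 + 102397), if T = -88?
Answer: -1294/5647 ≈ -0.22915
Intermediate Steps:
I(y) = 88 + y (I(y) = y - 1*(-88) = y + 88 = 88 + y)
(-81483 + I(-127))/(253364 + 102397) = (-81483 + (88 - 127))/(253364 + 102397) = (-81483 - 39)/355761 = -81522*1/355761 = -1294/5647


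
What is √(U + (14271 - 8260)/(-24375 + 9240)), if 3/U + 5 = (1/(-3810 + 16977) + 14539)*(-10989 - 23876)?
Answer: I*√449059662447583157225526678690/1063334410327185 ≈ 0.63021*I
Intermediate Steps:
U = -2079/351283254155 (U = 3/(-5 + (1/(-3810 + 16977) + 14539)*(-10989 - 23876)) = 3/(-5 + (1/13167 + 14539)*(-34865)) = 3/(-5 + (191435014/13167)*(-34865)) = 3/(-5 - 351283250690/693) = 3/(-351283254155/693) = 3*(-693/351283254155) = -2079/351283254155 ≈ -5.9183e-9)
√(U + (14271 - 8260)/(-24375 + 9240)) = √(-2079/351283254155 + (14271 - 8260)/(-24375 + 9240)) = √(-2079/351283254155 + 6011/(-15135)) = √(-2079/351283254155 + 6011*(-1/15135)) = √(-2079/351283254155 - 6011/15135) = √(-422312734438274/1063334410327185) = I*√449059662447583157225526678690/1063334410327185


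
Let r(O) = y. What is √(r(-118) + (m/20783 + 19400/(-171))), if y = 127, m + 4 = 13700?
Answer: √19939798629079/1184631 ≈ 3.7694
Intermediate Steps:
m = 13696 (m = -4 + 13700 = 13696)
r(O) = 127
√(r(-118) + (m/20783 + 19400/(-171))) = √(127 + (13696/20783 + 19400/(-171))) = √(127 + (13696*(1/20783) + 19400*(-1/171))) = √(127 + (13696/20783 - 19400/171)) = √(127 - 400848184/3553893) = √(50496227/3553893) = √19939798629079/1184631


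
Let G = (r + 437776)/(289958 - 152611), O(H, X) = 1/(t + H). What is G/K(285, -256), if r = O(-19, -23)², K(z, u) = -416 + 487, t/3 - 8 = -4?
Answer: 21451025/477830213 ≈ 0.044893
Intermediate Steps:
t = 12 (t = 24 + 3*(-4) = 24 - 12 = 12)
K(z, u) = 71
O(H, X) = 1/(12 + H)
r = 1/49 (r = (1/(12 - 19))² = (1/(-7))² = (-⅐)² = 1/49 ≈ 0.020408)
G = 21451025/6730003 (G = (1/49 + 437776)/(289958 - 152611) = (21451025/49)/137347 = (21451025/49)*(1/137347) = 21451025/6730003 ≈ 3.1874)
G/K(285, -256) = (21451025/6730003)/71 = (21451025/6730003)*(1/71) = 21451025/477830213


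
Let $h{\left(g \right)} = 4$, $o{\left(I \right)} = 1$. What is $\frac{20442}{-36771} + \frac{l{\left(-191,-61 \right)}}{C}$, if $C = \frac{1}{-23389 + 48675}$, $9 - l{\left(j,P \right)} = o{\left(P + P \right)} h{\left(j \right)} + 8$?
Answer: $- \frac{929798320}{12257} \approx -75859.0$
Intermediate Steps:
$l{\left(j,P \right)} = -3$ ($l{\left(j,P \right)} = 9 - \left(1 \cdot 4 + 8\right) = 9 - \left(4 + 8\right) = 9 - 12 = -3$)
$C = \frac{1}{25286} \approx 3.9548 \cdot 10^{-5}$
$\frac{20442}{-36771} + \frac{l{\left(-191,-61 \right)}}{C} = \frac{20442}{-36771} - 3 \frac{1}{\frac{1}{25286}} = 20442 \left(- \frac{1}{36771}\right) - 75858 = - \frac{6814}{12257} - 75858 = - \frac{929798320}{12257}$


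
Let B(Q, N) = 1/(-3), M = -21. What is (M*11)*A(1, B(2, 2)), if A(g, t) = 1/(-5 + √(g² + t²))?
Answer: 2079/43 + 693*√10/215 ≈ 58.542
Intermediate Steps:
B(Q, N) = -⅓
(M*11)*A(1, B(2, 2)) = (-21*11)/(-5 + √(1² + (-⅓)²)) = -231/(-5 + √(1 + ⅑)) = -231/(-5 + √(10/9)) = -231/(-5 + √10/3)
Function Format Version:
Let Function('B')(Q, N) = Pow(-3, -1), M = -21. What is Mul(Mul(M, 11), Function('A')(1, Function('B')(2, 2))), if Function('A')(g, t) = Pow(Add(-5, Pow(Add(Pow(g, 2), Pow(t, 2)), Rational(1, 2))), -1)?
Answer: Add(Rational(2079, 43), Mul(Rational(693, 215), Pow(10, Rational(1, 2)))) ≈ 58.542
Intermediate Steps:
Function('B')(Q, N) = Rational(-1, 3)
Mul(Mul(M, 11), Function('A')(1, Function('B')(2, 2))) = Mul(Mul(-21, 11), Pow(Add(-5, Pow(Add(Pow(1, 2), Pow(Rational(-1, 3), 2)), Rational(1, 2))), -1)) = Mul(-231, Pow(Add(-5, Pow(Add(1, Rational(1, 9)), Rational(1, 2))), -1)) = Mul(-231, Pow(Add(-5, Pow(Rational(10, 9), Rational(1, 2))), -1)) = Mul(-231, Pow(Add(-5, Mul(Rational(1, 3), Pow(10, Rational(1, 2)))), -1))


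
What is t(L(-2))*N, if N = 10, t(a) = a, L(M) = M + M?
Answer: -40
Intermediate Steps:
L(M) = 2*M
t(L(-2))*N = (2*(-2))*10 = -4*10 = -40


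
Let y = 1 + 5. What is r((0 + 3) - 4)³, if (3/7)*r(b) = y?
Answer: 2744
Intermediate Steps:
y = 6
r(b) = 14 (r(b) = (7/3)*6 = 14)
r((0 + 3) - 4)³ = 14³ = 2744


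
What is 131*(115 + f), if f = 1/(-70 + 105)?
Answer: 527406/35 ≈ 15069.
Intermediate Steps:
f = 1/35 ≈ 0.028571
131*(115 + f) = 131*(115 + 1/35) = 131*(4026/35) = 527406/35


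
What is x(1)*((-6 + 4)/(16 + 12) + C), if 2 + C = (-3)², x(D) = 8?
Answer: 388/7 ≈ 55.429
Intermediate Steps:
C = 7 (C = -2 + (-3)² = -2 + 9 = 7)
x(1)*((-6 + 4)/(16 + 12) + C) = 8*((-6 + 4)/(16 + 12) + 7) = 8*(-2/28 + 7) = 8*(-2*1/28 + 7) = 8*(-1/14 + 7) = 8*(97/14) = 388/7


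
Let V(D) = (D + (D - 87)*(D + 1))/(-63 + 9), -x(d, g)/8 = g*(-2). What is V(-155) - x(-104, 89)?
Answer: -38003/18 ≈ -2111.3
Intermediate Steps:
x(d, g) = 16*g (x(d, g) = -8*g*(-2) = -(-16)*g = 16*g)
V(D) = -D/54 - (1 + D)*(-87 + D)/54 (V(D) = (D + (-87 + D)*(1 + D))/(-54) = (D + (1 + D)*(-87 + D))*(-1/54) = -D/54 - (1 + D)*(-87 + D)/54)
V(-155) - x(-104, 89) = (29/18 - 1/54*(-155)² + (85/54)*(-155)) - 16*89 = (29/18 - 1/54*24025 - 13175/54) - 1*1424 = (29/18 - 24025/54 - 13175/54) - 1424 = -12371/18 - 1424 = -38003/18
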